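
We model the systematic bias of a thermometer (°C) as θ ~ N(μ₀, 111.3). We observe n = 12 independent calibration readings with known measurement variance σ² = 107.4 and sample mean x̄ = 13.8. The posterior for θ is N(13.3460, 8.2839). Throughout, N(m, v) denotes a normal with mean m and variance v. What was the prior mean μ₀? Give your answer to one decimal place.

The posterior mean is a precision-weighted average: μ_n = (τ₀μ₀ + τ_data·x̄)/(τ₀+τ_data), with τ₀=1/σ₀² and τ_data=n/σ².
Here τ₀ = 1/111.3 = 0.008985 and τ_data = 12/107.4 = 0.111732, so τ_n = 0.120717.
Rearranging for μ₀: μ₀ = (μ_n·τ_n − τ_data·x̄)/τ₀ = (13.3460·0.120717 − 0.111732·13.8) / 0.008985 = 0.069187/0.008985 ≈ 7.7.

μ₀ = 7.7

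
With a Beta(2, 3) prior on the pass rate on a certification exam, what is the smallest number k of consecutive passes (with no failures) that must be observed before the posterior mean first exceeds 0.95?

After k passes and 0 failures the posterior is Beta(2+k, 3), with mean (2+k)/(2+3+k).
Set (2+k)/(5+k) > 0.95 and solve: k > (0.95·5 − 2)/(1 − 0.95) = 55.000.
The smallest integer exceeding 55.000 is 56, and checking k=56: (58)/(61) = 0.9508 > 0.95.

k = 56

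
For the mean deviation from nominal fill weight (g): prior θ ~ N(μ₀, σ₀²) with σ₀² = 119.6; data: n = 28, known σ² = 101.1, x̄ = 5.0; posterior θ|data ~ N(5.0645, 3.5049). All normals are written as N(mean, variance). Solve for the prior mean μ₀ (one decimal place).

With known observation variance, the Normal–Normal posterior has precision τ_n = τ₀ + n/σ² and mean μ_n = (τ₀μ₀ + (n/σ²)x̄)/τ_n.
Here τ₀ = 1/119.6 = 0.008361 and τ_data = 28/101.1 = 0.276954, so τ_n = 0.285315.
Rearranging for μ₀: μ₀ = (μ_n·τ_n − τ_data·x̄)/τ₀ = (5.0645·0.285315 − 0.276954·5.0) / 0.008361 = 0.060208/0.008361 ≈ 7.2.

μ₀ = 7.2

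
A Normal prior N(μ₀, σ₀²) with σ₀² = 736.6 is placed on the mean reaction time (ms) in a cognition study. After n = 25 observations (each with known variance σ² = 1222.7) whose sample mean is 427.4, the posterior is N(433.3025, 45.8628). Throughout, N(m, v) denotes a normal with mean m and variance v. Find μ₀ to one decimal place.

μ₀ = 522.2

The posterior mean is a precision-weighted average: μ_n = (τ₀μ₀ + τ_data·x̄)/(τ₀+τ_data), with τ₀=1/σ₀² and τ_data=n/σ².
Here τ₀ = 1/736.6 = 0.001358 and τ_data = 25/1222.7 = 0.020447, so τ_n = 0.021805.
Rearranging for μ₀: μ₀ = (μ_n·τ_n − τ_data·x̄)/τ₀ = (433.3025·0.021805 − 0.020447·427.4) / 0.001358 = 0.709113/0.001358 ≈ 522.2.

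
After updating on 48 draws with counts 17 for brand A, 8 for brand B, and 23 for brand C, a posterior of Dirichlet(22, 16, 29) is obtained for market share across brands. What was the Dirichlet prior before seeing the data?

Dirichlet(5, 8, 6)

For a Dirichlet(α) prior with multinomial counts c, the posterior is Dirichlet(α + c) componentwise.
Subtract each count from the matching posterior parameter: 22−17=5, 16−8=8, 29−23=6.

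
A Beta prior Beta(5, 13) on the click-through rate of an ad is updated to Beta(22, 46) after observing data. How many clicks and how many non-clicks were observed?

17 clicks and 33 non-clicks

A Beta(a, b) prior with s successes and f failures in binomial data gives a Beta(a+s, b+f) posterior.
Match parameters: s=22−5=17, f=46−13=33.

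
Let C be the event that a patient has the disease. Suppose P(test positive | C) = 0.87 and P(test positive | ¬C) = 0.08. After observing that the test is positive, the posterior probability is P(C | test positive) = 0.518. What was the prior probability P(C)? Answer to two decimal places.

P(C) = 0.09

In odds form, posterior odds = prior odds × likelihood ratio, so prior odds = posterior odds ÷ LR.
Posterior odds = 0.518/(1−0.518) = 1.0747. LR = 0.87/0.08 = 10.8750.
Prior odds = 1.0747/10.8750 = 0.0988, so P(C) = 0.0988/(1+0.0988) ≈ 0.09.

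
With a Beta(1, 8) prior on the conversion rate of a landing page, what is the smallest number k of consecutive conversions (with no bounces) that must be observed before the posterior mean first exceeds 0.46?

k = 6

After k conversions and 0 bounces the posterior is Beta(1+k, 8), with mean (1+k)/(1+8+k).
Set (1+k)/(9+k) > 0.46 and solve: k > (0.46·9 − 1)/(1 − 0.46) = 5.815.
The smallest integer exceeding 5.815 is 6, and checking k=6: (7)/(15) = 0.4667 > 0.46.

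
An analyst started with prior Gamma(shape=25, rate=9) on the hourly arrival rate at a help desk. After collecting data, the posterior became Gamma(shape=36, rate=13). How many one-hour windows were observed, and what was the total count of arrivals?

n = 4 one-hour windows with total 11 arrivals

Gamma–Poisson conjugacy: posterior shape = α + Σxᵢ, posterior rate = β + n.
Matching: Σxᵢ = 36 − 25 = 11 and n = 13 − 9 = 4.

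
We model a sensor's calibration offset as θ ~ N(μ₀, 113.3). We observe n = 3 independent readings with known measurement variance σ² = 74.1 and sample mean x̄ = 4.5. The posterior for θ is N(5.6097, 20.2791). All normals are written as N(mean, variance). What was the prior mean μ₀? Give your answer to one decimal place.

The posterior mean is a precision-weighted average: μ_n = (τ₀μ₀ + τ_data·x̄)/(τ₀+τ_data), with τ₀=1/σ₀² and τ_data=n/σ².
Here τ₀ = 1/113.3 = 0.008826 and τ_data = 3/74.1 = 0.040486, so τ_n = 0.049312.
Rearranging for μ₀: μ₀ = (μ_n·τ_n − τ_data·x̄)/τ₀ = (5.6097·0.049312 − 0.040486·4.5) / 0.008826 = 0.094439/0.008826 ≈ 10.7.

μ₀ = 10.7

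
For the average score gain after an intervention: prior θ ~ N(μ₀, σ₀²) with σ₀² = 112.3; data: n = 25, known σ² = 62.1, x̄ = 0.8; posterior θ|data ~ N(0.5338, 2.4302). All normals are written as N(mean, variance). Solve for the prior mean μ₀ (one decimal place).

The posterior mean is a precision-weighted average: μ_n = (τ₀μ₀ + τ_data·x̄)/(τ₀+τ_data), with τ₀=1/σ₀² and τ_data=n/σ².
Here τ₀ = 1/112.3 = 0.008905 and τ_data = 25/62.1 = 0.402576, so τ_n = 0.411481.
Rearranging for μ₀: μ₀ = (μ_n·τ_n − τ_data·x̄)/τ₀ = (0.5338·0.411481 − 0.402576·0.8) / 0.008905 = -0.102412/0.008905 ≈ -11.5.

μ₀ = -11.5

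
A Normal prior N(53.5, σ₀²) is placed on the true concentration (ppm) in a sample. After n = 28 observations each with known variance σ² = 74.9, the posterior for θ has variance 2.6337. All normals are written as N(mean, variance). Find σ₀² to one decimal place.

For the Normal–Normal model with known σ², precisions add: τ_n = τ₀ + n/σ².
So 1/σ₀² = 1/2.6337 − 28/74.9 = 0.379694 − 0.373832 = 0.005862.
Hence σ₀² = 1/0.005862 ≈ 170.6.

σ₀² = 170.6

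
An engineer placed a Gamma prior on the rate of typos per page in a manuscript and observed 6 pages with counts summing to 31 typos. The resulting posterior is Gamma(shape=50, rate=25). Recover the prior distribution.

A Gamma(α, β) prior (rate parametrization) on a Poisson rate with n observations summing to S gives posterior Gamma(α+S, β+n).
So α = 50 − 31 = 19 and β = 25 − 6 = 19.

Gamma(shape=19, rate=19)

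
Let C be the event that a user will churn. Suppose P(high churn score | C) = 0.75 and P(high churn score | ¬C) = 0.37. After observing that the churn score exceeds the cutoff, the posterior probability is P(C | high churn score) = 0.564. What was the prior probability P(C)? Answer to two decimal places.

P(C) = 0.39

In odds form, posterior odds = prior odds × likelihood ratio, so prior odds = posterior odds ÷ LR.
Posterior odds = 0.564/(1−0.564) = 1.2936. LR = 0.75/0.37 = 2.0270.
Prior odds = 1.2936/2.0270 = 0.6382, so P(C) = 0.6382/(1+0.6382) ≈ 0.39.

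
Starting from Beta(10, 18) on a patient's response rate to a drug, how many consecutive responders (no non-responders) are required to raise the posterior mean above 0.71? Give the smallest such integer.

k = 35

After k responders and 0 non-responders the posterior is Beta(10+k, 18), with mean (10+k)/(10+18+k).
Set (10+k)/(28+k) > 0.71 and solve: k > (0.71·28 − 10)/(1 − 0.71) = 34.069.
The smallest integer exceeding 34.069 is 35.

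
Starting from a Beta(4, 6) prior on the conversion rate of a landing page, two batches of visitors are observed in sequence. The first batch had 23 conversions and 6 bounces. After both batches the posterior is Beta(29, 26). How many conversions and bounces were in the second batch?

2 conversions and 14 bounces

Sequential conjugate updates are equivalent to a single update on the pooled data, so total successes = posterior α − prior α and total failures = posterior β − prior β.
Total across both batches: 29−4=25 conversions, 26−6=20 bounces.
Subtract the first batch: 25−23=2 conversions and 20−6=14 bounces.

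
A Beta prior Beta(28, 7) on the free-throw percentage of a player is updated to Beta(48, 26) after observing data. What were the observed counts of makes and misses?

20 makes and 19 misses

A Beta(a, b) prior with s successes and f failures in binomial data gives a Beta(a+s, b+f) posterior.
Match parameters: s=48−28=20, f=26−7=19.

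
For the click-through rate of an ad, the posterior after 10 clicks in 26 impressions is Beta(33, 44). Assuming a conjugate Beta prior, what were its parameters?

Beta is conjugate to the binomial likelihood: posterior = Beta(a+s, b+f).
Subtract the data counts: 33−10=23, 44−16=28.

Beta(23, 28)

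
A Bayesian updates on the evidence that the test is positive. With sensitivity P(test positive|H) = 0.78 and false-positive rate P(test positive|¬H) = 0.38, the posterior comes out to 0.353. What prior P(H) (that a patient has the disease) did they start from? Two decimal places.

P(H) = 0.21

Bayes' rule in odds form gives O(H|E) = O(H)·[P(E|H)/P(E|¬H)], hence O(H) = O(H|E)/LR.
Posterior odds = 0.353/(1−0.353) = 0.5456. LR = 0.78/0.38 = 2.0526.
Prior odds = 0.5456/2.0526 = 0.2658, so P(H) = 0.2658/(1+0.2658) ≈ 0.21.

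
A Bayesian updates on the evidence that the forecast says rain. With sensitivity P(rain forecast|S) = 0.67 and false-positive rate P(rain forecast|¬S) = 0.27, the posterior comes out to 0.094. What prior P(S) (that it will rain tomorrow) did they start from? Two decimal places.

In odds form, posterior odds = prior odds × likelihood ratio, so prior odds = posterior odds ÷ LR.
Posterior odds = 0.094/(1−0.094) = 0.1038. LR = 0.67/0.27 = 2.4815.
Prior odds = 0.1038/2.4815 = 0.0418, so P(S) = 0.0418/(1+0.0418) ≈ 0.04.

P(S) = 0.04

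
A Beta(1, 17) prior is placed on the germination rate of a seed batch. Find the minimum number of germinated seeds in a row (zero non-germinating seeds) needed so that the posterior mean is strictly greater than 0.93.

After k germinated seeds and 0 non-germinating seeds the posterior is Beta(1+k, 17), with mean (1+k)/(1+17+k).
Set (1+k)/(18+k) > 0.93 and solve: k > (0.93·18 − 1)/(1 − 0.93) = 224.857.
The smallest integer exceeding 224.857 is 225.

k = 225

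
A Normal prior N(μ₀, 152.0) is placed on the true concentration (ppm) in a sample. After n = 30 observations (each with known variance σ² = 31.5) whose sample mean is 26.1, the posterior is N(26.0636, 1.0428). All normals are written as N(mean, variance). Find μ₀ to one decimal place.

μ₀ = 20.8

The posterior mean is a precision-weighted average: μ_n = (τ₀μ₀ + τ_data·x̄)/(τ₀+τ_data), with τ₀=1/σ₀² and τ_data=n/σ².
Here τ₀ = 1/152.0 = 0.006579 and τ_data = 30/31.5 = 0.952381, so τ_n = 0.958960.
Rearranging for μ₀: μ₀ = (μ_n·τ_n − τ_data·x̄)/τ₀ = (26.0636·0.958960 − 0.952381·26.1) / 0.006579 = 0.136806/0.006579 ≈ 20.8.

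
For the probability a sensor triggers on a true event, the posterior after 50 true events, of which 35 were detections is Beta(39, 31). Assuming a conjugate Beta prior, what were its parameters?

Beta(4, 16)

Beta is conjugate to the binomial likelihood: posterior = Beta(a+s, b+f).
Subtract the data counts: 39−35=4, 31−15=16.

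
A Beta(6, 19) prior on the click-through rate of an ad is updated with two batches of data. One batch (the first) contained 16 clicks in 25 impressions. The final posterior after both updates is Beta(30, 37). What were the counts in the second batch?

Sequential conjugate updates are equivalent to a single update on the pooled data, so total successes = posterior α − prior α and total failures = posterior β − prior β.
Total across both batches: 30−6=24 clicks, 37−19=18 non-clicks.
Subtract the first batch: 24−16=8 clicks and 18−9=9 non-clicks.

8 clicks and 9 non-clicks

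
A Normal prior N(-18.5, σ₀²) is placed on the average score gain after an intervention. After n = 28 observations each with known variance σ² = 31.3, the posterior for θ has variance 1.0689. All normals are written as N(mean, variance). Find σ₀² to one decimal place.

For the Normal–Normal model with known σ², precisions add: τ_n = τ₀ + n/σ².
So 1/σ₀² = 1/1.0689 − 28/31.3 = 0.935541 − 0.894569 = 0.040972.
Hence σ₀² = 1/0.040972 ≈ 24.4.

σ₀² = 24.4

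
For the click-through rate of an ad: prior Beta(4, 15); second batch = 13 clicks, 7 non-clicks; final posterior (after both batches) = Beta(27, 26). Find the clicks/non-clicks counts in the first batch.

10 clicks and 4 non-clicks

Because Beta–binomial updating is additive in the counts, the combined data contributed (α_post−α_prior, β_post−β_prior) successes and failures.
Total across both batches: 27−4=23 clicks, 26−15=11 non-clicks.
Subtract the second batch: 23−13=10 clicks and 11−7=4 non-clicks.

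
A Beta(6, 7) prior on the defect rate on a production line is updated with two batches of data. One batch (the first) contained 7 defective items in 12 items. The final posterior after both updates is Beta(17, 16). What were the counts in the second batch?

Sequential conjugate updates are equivalent to a single update on the pooled data, so total successes = posterior α − prior α and total failures = posterior β − prior β.
Total across both batches: 17−6=11 defective items, 16−7=9 good items.
Subtract the first batch: 11−7=4 defective items and 9−5=4 good items.

4 defective items and 4 good items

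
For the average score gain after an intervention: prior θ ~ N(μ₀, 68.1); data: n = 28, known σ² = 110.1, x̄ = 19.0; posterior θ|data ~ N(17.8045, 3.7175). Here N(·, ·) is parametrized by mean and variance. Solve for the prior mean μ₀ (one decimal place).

μ₀ = -2.9

With known observation variance, the Normal–Normal posterior has precision τ_n = τ₀ + n/σ² and mean μ_n = (τ₀μ₀ + (n/σ²)x̄)/τ_n.
Here τ₀ = 1/68.1 = 0.014684 and τ_data = 28/110.1 = 0.254314, so τ_n = 0.268998.
Rearranging for μ₀: μ₀ = (μ_n·τ_n − τ_data·x̄)/τ₀ = (17.8045·0.268998 − 0.254314·19.0) / 0.014684 = -0.042591/0.014684 ≈ -2.9.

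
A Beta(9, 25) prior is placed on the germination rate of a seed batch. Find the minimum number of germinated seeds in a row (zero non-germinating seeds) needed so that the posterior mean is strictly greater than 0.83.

After k germinated seeds and 0 non-germinating seeds the posterior is Beta(9+k, 25), with mean (9+k)/(9+25+k).
Set (9+k)/(34+k) > 0.83 and solve: k > (0.83·34 − 9)/(1 − 0.83) = 113.059.
The smallest integer exceeding 113.059 is 114, and checking k=114: (123)/(148) = 0.8311 > 0.83.

k = 114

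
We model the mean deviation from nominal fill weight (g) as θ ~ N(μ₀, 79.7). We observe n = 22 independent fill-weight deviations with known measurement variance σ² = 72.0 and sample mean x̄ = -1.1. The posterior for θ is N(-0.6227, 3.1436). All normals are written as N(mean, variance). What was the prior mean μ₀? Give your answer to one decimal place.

μ₀ = 11.0

The posterior mean is a precision-weighted average: μ_n = (τ₀μ₀ + τ_data·x̄)/(τ₀+τ_data), with τ₀=1/σ₀² and τ_data=n/σ².
Here τ₀ = 1/79.7 = 0.012547 and τ_data = 22/72.0 = 0.305556, so τ_n = 0.318103.
Rearranging for μ₀: μ₀ = (μ_n·τ_n − τ_data·x̄)/τ₀ = (-0.6227·0.318103 − 0.305556·-1.1) / 0.012547 = 0.138029/0.012547 ≈ 11.0.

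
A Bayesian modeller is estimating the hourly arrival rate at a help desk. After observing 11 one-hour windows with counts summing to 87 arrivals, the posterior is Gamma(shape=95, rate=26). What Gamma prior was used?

A Gamma(α, β) prior (rate parametrization) on a Poisson rate with n observations summing to S gives posterior Gamma(α+S, β+n).
So α = 95 − 87 = 8 and β = 26 − 11 = 15.

Gamma(shape=8, rate=15)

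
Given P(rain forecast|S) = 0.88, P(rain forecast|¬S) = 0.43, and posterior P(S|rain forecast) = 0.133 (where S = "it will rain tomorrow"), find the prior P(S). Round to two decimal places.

Bayes' rule in odds form gives O(S|E) = O(S)·[P(E|S)/P(E|¬S)], hence O(S) = O(S|E)/LR.
Posterior odds = 0.133/(1−0.133) = 0.1534. LR = 0.88/0.43 = 2.0465.
Prior odds = 0.1534/2.0465 = 0.0750, so P(S) = 0.0750/(1+0.0750) ≈ 0.07.

P(S) = 0.07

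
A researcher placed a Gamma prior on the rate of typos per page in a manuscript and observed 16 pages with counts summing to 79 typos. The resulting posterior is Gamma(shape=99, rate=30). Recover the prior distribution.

A Gamma(α, β) prior (rate parametrization) on a Poisson rate with n observations summing to S gives posterior Gamma(α+S, β+n).
So α = 99 − 79 = 20 and β = 30 − 16 = 14.

Gamma(shape=20, rate=14)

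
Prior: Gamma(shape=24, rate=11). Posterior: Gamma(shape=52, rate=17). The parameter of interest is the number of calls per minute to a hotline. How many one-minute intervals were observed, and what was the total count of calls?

A Gamma(α, β) prior (rate parametrization) on a Poisson rate with n observations summing to S gives posterior Gamma(α+S, β+n).
Matching: Σxᵢ = 52 − 24 = 28 and n = 17 − 11 = 6.

n = 6 one-minute intervals with total 28 calls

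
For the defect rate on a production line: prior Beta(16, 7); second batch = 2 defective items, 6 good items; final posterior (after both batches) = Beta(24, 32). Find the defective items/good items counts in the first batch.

6 defective items and 19 good items

Because Beta–binomial updating is additive in the counts, the combined data contributed (α_post−α_prior, β_post−β_prior) successes and failures.
Total across both batches: 24−16=8 defective items, 32−7=25 good items.
Subtract the second batch: 8−2=6 defective items and 25−6=19 good items.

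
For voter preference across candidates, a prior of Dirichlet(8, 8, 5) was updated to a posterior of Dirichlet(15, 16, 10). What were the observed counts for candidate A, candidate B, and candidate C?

counts (7, 8, 5)

For a Dirichlet(α) prior with multinomial counts c, the posterior is Dirichlet(α + c) componentwise.
Counts are posterior − prior componentwise: 15−8=7, 16−8=8, 10−5=5.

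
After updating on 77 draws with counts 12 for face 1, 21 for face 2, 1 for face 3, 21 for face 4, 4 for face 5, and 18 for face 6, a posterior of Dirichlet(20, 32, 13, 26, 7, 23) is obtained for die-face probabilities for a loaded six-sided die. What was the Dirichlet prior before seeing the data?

Dirichlet(8, 11, 12, 5, 3, 5)

For a Dirichlet(α) prior with multinomial counts c, the posterior is Dirichlet(α + c) componentwise.
Subtract each count from the matching posterior parameter: 20−12=8, 32−21=11, 13−1=12, 26−21=5, 7−4=3, 23−18=5.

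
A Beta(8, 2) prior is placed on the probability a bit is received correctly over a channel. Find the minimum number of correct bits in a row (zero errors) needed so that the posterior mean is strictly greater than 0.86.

After k correct bits and 0 errors the posterior is Beta(8+k, 2), with mean (8+k)/(8+2+k).
Set (8+k)/(10+k) > 0.86 and solve: k > (0.86·10 − 8)/(1 − 0.86) = 4.286.
The smallest integer exceeding 4.286 is 5, and checking k=5: (13)/(15) = 0.8667 > 0.86.

k = 5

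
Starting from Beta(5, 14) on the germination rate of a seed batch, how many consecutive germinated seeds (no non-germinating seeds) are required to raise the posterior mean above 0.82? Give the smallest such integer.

After k germinated seeds and 0 non-germinating seeds the posterior is Beta(5+k, 14), with mean (5+k)/(5+14+k).
Set (5+k)/(19+k) > 0.82 and solve: k > (0.82·19 − 5)/(1 − 0.82) = 58.778.
The smallest integer exceeding 58.778 is 59, and checking k=59: (64)/(78) = 0.8205 > 0.82.

k = 59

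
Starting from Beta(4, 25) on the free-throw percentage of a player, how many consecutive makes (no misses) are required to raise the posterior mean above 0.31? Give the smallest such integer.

k = 8

After k makes and 0 misses the posterior is Beta(4+k, 25), with mean (4+k)/(4+25+k).
Set (4+k)/(29+k) > 0.31 and solve: k > (0.31·29 − 4)/(1 − 0.31) = 7.232.
The smallest integer exceeding 7.232 is 8, and checking k=8: (12)/(37) = 0.3243 > 0.31.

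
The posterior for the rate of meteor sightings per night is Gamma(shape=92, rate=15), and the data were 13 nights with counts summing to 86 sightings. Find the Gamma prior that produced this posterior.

Gamma–Poisson conjugacy: posterior shape = α + Σxᵢ, posterior rate = β + n.
So α = 92 − 86 = 6 and β = 15 − 13 = 2.

Gamma(shape=6, rate=2)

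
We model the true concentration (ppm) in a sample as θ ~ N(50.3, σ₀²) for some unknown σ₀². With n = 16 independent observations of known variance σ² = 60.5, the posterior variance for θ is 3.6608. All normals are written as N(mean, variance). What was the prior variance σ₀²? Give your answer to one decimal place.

σ₀² = 114.9

For the Normal–Normal model with known σ², precisions add: τ_n = τ₀ + n/σ².
So 1/σ₀² = 1/3.6608 − 16/60.5 = 0.273164 − 0.264463 = 0.008701.
Hence σ₀² = 1/0.008701 ≈ 114.9.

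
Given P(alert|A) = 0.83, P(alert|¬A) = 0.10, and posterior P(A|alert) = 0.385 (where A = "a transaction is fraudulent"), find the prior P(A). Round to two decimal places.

P(A) = 0.07

Bayes' rule in odds form gives O(A|E) = O(A)·[P(E|A)/P(E|¬A)], hence O(A) = O(A|E)/LR.
Posterior odds = 0.385/(1−0.385) = 0.6260. LR = 0.83/0.10 = 8.3000.
Prior odds = 0.6260/8.3000 = 0.0754, so P(A) = 0.0754/(1+0.0754) ≈ 0.07.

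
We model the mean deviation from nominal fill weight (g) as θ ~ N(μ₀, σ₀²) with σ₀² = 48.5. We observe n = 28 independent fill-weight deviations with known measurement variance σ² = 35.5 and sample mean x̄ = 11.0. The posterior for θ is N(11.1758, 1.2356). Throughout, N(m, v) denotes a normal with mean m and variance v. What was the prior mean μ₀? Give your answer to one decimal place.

μ₀ = 17.9

With known observation variance, the Normal–Normal posterior has precision τ_n = τ₀ + n/σ² and mean μ_n = (τ₀μ₀ + (n/σ²)x̄)/τ_n.
Here τ₀ = 1/48.5 = 0.020619 and τ_data = 28/35.5 = 0.788732, so τ_n = 0.809351.
Rearranging for μ₀: μ₀ = (μ_n·τ_n − τ_data·x̄)/τ₀ = (11.1758·0.809351 − 0.788732·11.0) / 0.020619 = 0.369093/0.020619 ≈ 17.9.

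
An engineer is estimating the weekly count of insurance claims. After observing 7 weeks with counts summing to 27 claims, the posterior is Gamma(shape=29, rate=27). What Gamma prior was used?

Gamma–Poisson conjugacy: posterior shape = α + Σxᵢ, posterior rate = β + n.
So α = 29 − 27 = 2 and β = 27 − 7 = 20.

Gamma(shape=2, rate=20)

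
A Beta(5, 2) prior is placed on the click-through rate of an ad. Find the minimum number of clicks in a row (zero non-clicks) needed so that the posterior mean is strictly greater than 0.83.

After k clicks and 0 non-clicks the posterior is Beta(5+k, 2), with mean (5+k)/(5+2+k).
Set (5+k)/(7+k) > 0.83 and solve: k > (0.83·7 − 5)/(1 − 0.83) = 4.765.
The smallest integer exceeding 4.765 is 5, and checking k=5: (10)/(12) = 0.8333 > 0.83.

k = 5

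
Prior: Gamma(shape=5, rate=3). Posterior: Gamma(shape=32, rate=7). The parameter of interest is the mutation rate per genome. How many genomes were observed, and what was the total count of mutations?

Gamma–Poisson conjugacy: posterior shape = α + Σxᵢ, posterior rate = β + n.
Matching: Σxᵢ = 32 − 5 = 27 and n = 7 − 3 = 4.

n = 4 genomes with total 27 mutations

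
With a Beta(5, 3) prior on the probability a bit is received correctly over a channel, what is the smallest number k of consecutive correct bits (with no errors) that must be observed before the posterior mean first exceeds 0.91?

k = 26

After k correct bits and 0 errors the posterior is Beta(5+k, 3), with mean (5+k)/(5+3+k).
Set (5+k)/(8+k) > 0.91 and solve: k > (0.91·8 − 5)/(1 − 0.91) = 25.333.
The smallest integer exceeding 25.333 is 26.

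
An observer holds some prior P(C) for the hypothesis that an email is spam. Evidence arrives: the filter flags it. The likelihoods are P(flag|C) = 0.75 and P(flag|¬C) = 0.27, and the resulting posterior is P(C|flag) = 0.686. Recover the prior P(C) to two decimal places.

Bayes' rule in odds form gives O(C|E) = O(C)·[P(E|C)/P(E|¬C)], hence O(C) = O(C|E)/LR.
Posterior odds = 0.686/(1−0.686) = 2.1847. LR = 0.75/0.27 = 2.7778.
Prior odds = 2.1847/2.7778 = 0.7865, so P(C) = 0.7865/(1+0.7865) ≈ 0.44.

P(C) = 0.44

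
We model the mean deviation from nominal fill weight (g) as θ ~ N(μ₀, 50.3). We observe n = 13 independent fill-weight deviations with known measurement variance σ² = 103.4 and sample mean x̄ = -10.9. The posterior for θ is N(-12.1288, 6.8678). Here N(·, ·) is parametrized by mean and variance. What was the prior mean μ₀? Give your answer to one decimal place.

With known observation variance, the Normal–Normal posterior has precision τ_n = τ₀ + n/σ² and mean μ_n = (τ₀μ₀ + (n/σ²)x̄)/τ_n.
Here τ₀ = 1/50.3 = 0.019881 and τ_data = 13/103.4 = 0.125725, so τ_n = 0.145606.
Rearranging for μ₀: μ₀ = (μ_n·τ_n − τ_data·x̄)/τ₀ = (-12.1288·0.145606 − 0.125725·-10.9) / 0.019881 = -0.395624/0.019881 ≈ -19.9.

μ₀ = -19.9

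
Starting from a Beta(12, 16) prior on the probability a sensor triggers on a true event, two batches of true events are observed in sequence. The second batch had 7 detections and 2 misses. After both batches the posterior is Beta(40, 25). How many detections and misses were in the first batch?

21 detections and 7 misses

Because Beta–binomial updating is additive in the counts, the combined data contributed (α_post−α_prior, β_post−β_prior) successes and failures.
Total across both batches: 40−12=28 detections, 25−16=9 misses.
Subtract the second batch: 28−7=21 detections and 9−2=7 misses.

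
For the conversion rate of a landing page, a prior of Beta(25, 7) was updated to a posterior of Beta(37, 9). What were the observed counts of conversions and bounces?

12 conversions and 2 bounces

Under Beta–binomial conjugacy the posterior parameters are (a+s, b+f).
Match parameters: s=37−25=12, f=9−7=2.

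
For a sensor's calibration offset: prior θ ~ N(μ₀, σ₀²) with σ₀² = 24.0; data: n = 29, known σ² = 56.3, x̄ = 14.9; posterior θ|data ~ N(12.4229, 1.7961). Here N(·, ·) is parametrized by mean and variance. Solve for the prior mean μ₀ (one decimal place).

μ₀ = -18.2

The posterior mean is a precision-weighted average: μ_n = (τ₀μ₀ + τ_data·x̄)/(τ₀+τ_data), with τ₀=1/σ₀² and τ_data=n/σ².
Here τ₀ = 1/24.0 = 0.041667 and τ_data = 29/56.3 = 0.515098, so τ_n = 0.556765.
Rearranging for μ₀: μ₀ = (μ_n·τ_n − τ_data·x̄)/τ₀ = (12.4229·0.556765 − 0.515098·14.9) / 0.041667 = -0.758324/0.041667 ≈ -18.2.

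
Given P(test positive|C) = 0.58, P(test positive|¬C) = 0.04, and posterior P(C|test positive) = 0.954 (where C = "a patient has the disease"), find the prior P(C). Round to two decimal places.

P(C) = 0.59

Bayes' rule in odds form gives O(C|E) = O(C)·[P(E|C)/P(E|¬C)], hence O(C) = O(C|E)/LR.
Posterior odds = 0.954/(1−0.954) = 20.7391. LR = 0.58/0.04 = 14.5000.
Prior odds = 20.7391/14.5000 = 1.4303, so P(C) = 1.4303/(1+1.4303) ≈ 0.59.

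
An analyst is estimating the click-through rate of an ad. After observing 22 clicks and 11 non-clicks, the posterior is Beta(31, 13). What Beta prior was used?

Under Beta–binomial conjugacy the posterior parameters are (a+s, b+f).
So a = 31 − 22 = 9 and b = 13 − 11 = 2.

Beta(9, 2)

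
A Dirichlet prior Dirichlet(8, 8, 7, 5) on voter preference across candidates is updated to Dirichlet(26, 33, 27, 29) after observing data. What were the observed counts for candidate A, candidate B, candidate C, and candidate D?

For a Dirichlet(α) prior with multinomial counts c, the posterior is Dirichlet(α + c) componentwise.
Counts are posterior − prior componentwise: 26−8=18, 33−8=25, 27−7=20, 29−5=24.

counts (18, 25, 20, 24)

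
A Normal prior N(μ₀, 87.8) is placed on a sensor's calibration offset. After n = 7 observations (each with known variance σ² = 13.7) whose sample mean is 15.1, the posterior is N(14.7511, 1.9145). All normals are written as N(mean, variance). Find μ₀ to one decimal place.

With known observation variance, the Normal–Normal posterior has precision τ_n = τ₀ + n/σ² and mean μ_n = (τ₀μ₀ + (n/σ²)x̄)/τ_n.
Here τ₀ = 1/87.8 = 0.011390 and τ_data = 7/13.7 = 0.510949, so τ_n = 0.522339.
Rearranging for μ₀: μ₀ = (μ_n·τ_n − τ_data·x̄)/τ₀ = (14.7511·0.522339 − 0.510949·15.1) / 0.011390 = -0.010255/0.011390 ≈ -0.9.

μ₀ = -0.9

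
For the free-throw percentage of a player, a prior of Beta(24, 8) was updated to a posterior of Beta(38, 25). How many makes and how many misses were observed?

14 makes and 17 misses

Beta is conjugate to the binomial likelihood: posterior = Beta(α+s, β+f).
So s = 38 − 24 = 14 and f = 25 − 8 = 17.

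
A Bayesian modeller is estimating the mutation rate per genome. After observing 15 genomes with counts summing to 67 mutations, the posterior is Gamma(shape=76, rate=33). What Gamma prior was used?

A Gamma(α, β) prior (rate parametrization) on a Poisson rate with n observations summing to S gives posterior Gamma(α+S, β+n).
So α = 76 − 67 = 9 and β = 33 − 15 = 18.

Gamma(shape=9, rate=18)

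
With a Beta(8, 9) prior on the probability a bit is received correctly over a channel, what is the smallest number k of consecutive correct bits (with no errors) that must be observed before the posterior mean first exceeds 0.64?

k = 9

After k correct bits and 0 errors the posterior is Beta(8+k, 9), with mean (8+k)/(8+9+k).
Set (8+k)/(17+k) > 0.64 and solve: k > (0.64·17 − 8)/(1 − 0.64) = 8.000.
The smallest integer exceeding 8.000 is 9, and checking k=9: (17)/(26) = 0.6538 > 0.64.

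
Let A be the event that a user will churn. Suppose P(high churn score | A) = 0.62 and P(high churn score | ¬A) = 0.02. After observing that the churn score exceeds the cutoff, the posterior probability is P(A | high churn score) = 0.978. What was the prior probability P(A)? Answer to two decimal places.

Bayes' rule in odds form gives O(A|E) = O(A)·[P(E|A)/P(E|¬A)], hence O(A) = O(A|E)/LR.
Posterior odds = 0.978/(1−0.978) = 44.4545. LR = 0.62/0.02 = 31.0000.
Prior odds = 44.4545/31.0000 = 1.4340, so P(A) = 1.4340/(1+1.4340) ≈ 0.59.

P(A) = 0.59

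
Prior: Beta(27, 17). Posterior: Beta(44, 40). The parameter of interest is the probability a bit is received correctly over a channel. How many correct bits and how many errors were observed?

Beta is conjugate to the binomial likelihood: posterior = Beta(α+s, β+f).
Match parameters: s=44−27=17, f=40−17=23.

17 correct bits and 23 errors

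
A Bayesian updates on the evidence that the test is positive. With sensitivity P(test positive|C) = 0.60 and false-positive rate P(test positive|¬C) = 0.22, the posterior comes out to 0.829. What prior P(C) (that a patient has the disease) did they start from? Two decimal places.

P(C) = 0.64

Bayes' rule in odds form gives O(C|E) = O(C)·[P(E|C)/P(E|¬C)], hence O(C) = O(C|E)/LR.
Posterior odds = 0.829/(1−0.829) = 4.8480. LR = 0.60/0.22 = 2.7273.
Prior odds = 4.8480/2.7273 = 1.7776, so P(C) = 1.7776/(1+1.7776) ≈ 0.64.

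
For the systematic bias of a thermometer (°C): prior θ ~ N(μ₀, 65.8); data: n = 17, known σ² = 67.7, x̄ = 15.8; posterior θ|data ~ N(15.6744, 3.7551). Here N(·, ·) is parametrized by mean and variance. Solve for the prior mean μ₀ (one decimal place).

μ₀ = 13.6

With known observation variance, the Normal–Normal posterior has precision τ_n = τ₀ + n/σ² and mean μ_n = (τ₀μ₀ + (n/σ²)x̄)/τ_n.
Here τ₀ = 1/65.8 = 0.015198 and τ_data = 17/67.7 = 0.251108, so τ_n = 0.266306.
Rearranging for μ₀: μ₀ = (μ_n·τ_n − τ_data·x̄)/τ₀ = (15.6744·0.266306 − 0.251108·15.8) / 0.015198 = 0.206680/0.015198 ≈ 13.6.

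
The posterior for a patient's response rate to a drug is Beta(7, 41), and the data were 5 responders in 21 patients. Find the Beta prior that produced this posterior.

Under Beta–binomial conjugacy the posterior parameters are (α+s, β+f).
Subtract the data counts: 7−5=2, 41−16=25.

Beta(2, 25)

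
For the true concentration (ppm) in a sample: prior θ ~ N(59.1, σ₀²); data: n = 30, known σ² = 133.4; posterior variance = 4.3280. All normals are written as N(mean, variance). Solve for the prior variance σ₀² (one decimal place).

Posterior precision equals prior precision plus data precision: 1/σ_n² = 1/σ₀² + n/σ².
So 1/σ₀² = 1/4.3280 − 30/133.4 = 0.231054 − 0.224888 = 0.006166.
Hence σ₀² = 1/0.006166 ≈ 162.2.

σ₀² = 162.2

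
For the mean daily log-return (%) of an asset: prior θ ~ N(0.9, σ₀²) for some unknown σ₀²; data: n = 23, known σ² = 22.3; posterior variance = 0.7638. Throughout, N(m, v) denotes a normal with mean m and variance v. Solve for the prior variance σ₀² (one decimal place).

Posterior precision equals prior precision plus data precision: 1/σ_n² = 1/σ₀² + n/σ².
So 1/σ₀² = 1/0.7638 − 23/22.3 = 1.309243 − 1.031390 = 0.277853.
Hence σ₀² = 1/0.277853 ≈ 3.6.

σ₀² = 3.6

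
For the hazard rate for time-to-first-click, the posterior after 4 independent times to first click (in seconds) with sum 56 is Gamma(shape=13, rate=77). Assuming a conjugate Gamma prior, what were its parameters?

For an exponential likelihood with a Gamma(α, β) prior on the rate, n observations with total T give posterior Gamma(α+n, β+T).
So α = 13 − 4 = 9 and β = 77 − 56 = 21.

Gamma(shape=9, rate=21)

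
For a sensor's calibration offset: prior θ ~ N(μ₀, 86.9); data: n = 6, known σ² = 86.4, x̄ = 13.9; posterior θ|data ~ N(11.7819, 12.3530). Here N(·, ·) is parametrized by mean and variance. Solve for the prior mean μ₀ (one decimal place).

μ₀ = -1.0

The posterior mean is a precision-weighted average: μ_n = (τ₀μ₀ + τ_data·x̄)/(τ₀+τ_data), with τ₀=1/σ₀² and τ_data=n/σ².
Here τ₀ = 1/86.9 = 0.011507 and τ_data = 6/86.4 = 0.069444, so τ_n = 0.080951.
Rearranging for μ₀: μ₀ = (μ_n·τ_n − τ_data·x̄)/τ₀ = (11.7819·0.080951 − 0.069444·13.9) / 0.011507 = -0.011515/0.011507 ≈ -1.0.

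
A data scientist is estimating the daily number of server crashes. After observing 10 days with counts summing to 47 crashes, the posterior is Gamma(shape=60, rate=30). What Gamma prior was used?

A Gamma(α, β) prior (rate parametrization) on a Poisson rate with n observations summing to S gives posterior Gamma(α+S, β+n).
So α = 60 − 47 = 13 and β = 30 − 10 = 20.

Gamma(shape=13, rate=20)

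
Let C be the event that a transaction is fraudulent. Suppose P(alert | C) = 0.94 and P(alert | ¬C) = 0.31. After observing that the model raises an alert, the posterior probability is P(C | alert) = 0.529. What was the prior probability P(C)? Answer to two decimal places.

Bayes' rule in odds form gives O(C|E) = O(C)·[P(E|C)/P(E|¬C)], hence O(C) = O(C|E)/LR.
Posterior odds = 0.529/(1−0.529) = 1.1231. LR = 0.94/0.31 = 3.0323.
Prior odds = 1.1231/3.0323 = 0.3704, so P(C) = 0.3704/(1+0.3704) ≈ 0.27.

P(C) = 0.27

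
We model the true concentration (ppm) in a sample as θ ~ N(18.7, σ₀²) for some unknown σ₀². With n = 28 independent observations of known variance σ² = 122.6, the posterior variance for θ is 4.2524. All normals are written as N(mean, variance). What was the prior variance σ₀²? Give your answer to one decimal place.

For the Normal–Normal model with known σ², precisions add: τ_n = τ₀ + n/σ².
So 1/σ₀² = 1/4.2524 − 28/122.6 = 0.235161 − 0.228385 = 0.006776.
Hence σ₀² = 1/0.006776 ≈ 147.6.

σ₀² = 147.6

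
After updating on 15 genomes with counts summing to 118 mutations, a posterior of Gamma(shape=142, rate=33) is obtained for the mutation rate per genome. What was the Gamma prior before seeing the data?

Gamma–Poisson conjugacy: posterior shape = α + Σxᵢ, posterior rate = β + n.
So α = 142 − 118 = 24 and β = 33 − 15 = 18.

Gamma(shape=24, rate=18)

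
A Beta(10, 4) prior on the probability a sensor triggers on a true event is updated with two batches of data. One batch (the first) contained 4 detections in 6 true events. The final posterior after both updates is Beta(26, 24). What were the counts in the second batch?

Sequential conjugate updates are equivalent to a single update on the pooled data, so total successes = posterior α − prior α and total failures = posterior β − prior β.
Total across both batches: 26−10=16 detections, 24−4=20 misses.
Subtract the first batch: 16−4=12 detections and 20−2=18 misses.

12 detections and 18 misses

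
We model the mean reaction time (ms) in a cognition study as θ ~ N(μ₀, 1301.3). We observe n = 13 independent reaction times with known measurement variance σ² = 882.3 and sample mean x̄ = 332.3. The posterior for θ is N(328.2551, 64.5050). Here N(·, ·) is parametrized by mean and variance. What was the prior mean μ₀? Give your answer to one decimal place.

With known observation variance, the Normal–Normal posterior has precision τ_n = τ₀ + n/σ² and mean μ_n = (τ₀μ₀ + (n/σ²)x̄)/τ_n.
Here τ₀ = 1/1301.3 = 0.000768 and τ_data = 13/882.3 = 0.014734, so τ_n = 0.015502.
Rearranging for μ₀: μ₀ = (μ_n·τ_n − τ_data·x̄)/τ₀ = (328.2551·0.015502 − 0.014734·332.3) / 0.000768 = 0.192502/0.000768 ≈ 250.7.

μ₀ = 250.7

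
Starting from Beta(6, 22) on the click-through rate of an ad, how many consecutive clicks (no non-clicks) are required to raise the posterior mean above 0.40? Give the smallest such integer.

After k clicks and 0 non-clicks the posterior is Beta(6+k, 22), with mean (6+k)/(6+22+k).
Set (6+k)/(28+k) > 0.40 and solve: k > (0.40·28 − 6)/(1 − 0.40) = 8.667.
The smallest integer exceeding 8.667 is 9, and checking k=9: (15)/(37) = 0.4054 > 0.40.

k = 9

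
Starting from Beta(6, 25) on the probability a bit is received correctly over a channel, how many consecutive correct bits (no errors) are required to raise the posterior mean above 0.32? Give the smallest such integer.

k = 6

After k correct bits and 0 errors the posterior is Beta(6+k, 25), with mean (6+k)/(6+25+k).
Set (6+k)/(31+k) > 0.32 and solve: k > (0.32·31 − 6)/(1 − 0.32) = 5.765.
The smallest integer exceeding 5.765 is 6, and checking k=6: (12)/(37) = 0.3243 > 0.32.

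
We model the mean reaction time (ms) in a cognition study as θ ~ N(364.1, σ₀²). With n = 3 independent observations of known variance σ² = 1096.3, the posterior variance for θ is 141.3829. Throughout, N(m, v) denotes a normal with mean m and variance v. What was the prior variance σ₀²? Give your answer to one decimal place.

σ₀² = 230.6

Posterior precision equals prior precision plus data precision: 1/σ_n² = 1/σ₀² + n/σ².
So 1/σ₀² = 1/141.3829 − 3/1096.3 = 0.007073 − 0.002736 = 0.004337.
Hence σ₀² = 1/0.004337 ≈ 230.6.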